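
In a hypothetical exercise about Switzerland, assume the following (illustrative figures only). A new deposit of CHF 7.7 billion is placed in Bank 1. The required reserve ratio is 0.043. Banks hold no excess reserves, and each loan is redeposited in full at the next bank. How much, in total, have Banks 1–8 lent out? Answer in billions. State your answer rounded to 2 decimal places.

Bank i lends (1 − rr)^i of the original deposit: Bank 1 lends 7.7·0.9570 = 7.3689, Bank 2 lends 7.7·0.9570² ≈ 7.0520, and so on.
Summing a geometric series: total = 7.7·[0.9570·(1 − 0.9570^8) / (1 − 0.9570)] ≈ 50.8024 billion.

CHF 50.80 billion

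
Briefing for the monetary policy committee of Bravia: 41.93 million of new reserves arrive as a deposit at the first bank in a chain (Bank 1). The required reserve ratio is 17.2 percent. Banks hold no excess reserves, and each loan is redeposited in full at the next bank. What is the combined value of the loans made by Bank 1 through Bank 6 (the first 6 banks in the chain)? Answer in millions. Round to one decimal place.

Bank i lends (1 − rr)^i of the original deposit: Bank 1 lends 41.93·0.8280 ≈ 34.7180, Bank 2 lends 41.93·0.8280² ≈ 28.7465, and so on.
Summing a geometric series: total = 41.93·[0.8280·(1 − 0.8280^6) / (1 − 0.8280)] ≈ 136.8048 million.

136.8 million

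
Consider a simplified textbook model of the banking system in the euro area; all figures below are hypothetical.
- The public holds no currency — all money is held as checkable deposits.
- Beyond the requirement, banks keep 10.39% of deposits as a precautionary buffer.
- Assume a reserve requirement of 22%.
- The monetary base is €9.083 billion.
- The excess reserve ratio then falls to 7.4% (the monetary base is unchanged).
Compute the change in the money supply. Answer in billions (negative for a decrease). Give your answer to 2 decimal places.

€2.85 billion

Initially m₁ = 1 / (0.22 + 0.1039) ≈ 3.0874, so M₁ = 3.0874 × 9.083 ≈ 28.0429 billion.
After the change m₂ = 1 / (0.22 + 0.074) ≈ 3.4014, so M₂ = 3.4014 × 9.083 ≈ 30.8949 billion.
ΔM = M₂ − M₁ = 30.8949 − 28.0429 = 2.852 billion.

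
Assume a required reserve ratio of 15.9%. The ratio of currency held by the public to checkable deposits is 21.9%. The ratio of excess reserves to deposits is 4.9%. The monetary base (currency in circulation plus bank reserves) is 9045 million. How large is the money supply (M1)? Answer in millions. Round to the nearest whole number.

The money multiplier is m = (1 + c) / (rr + e + c) = (1 + 0.219) / (0.159 + 0.049 + 0.219) ≈ 2.85480.
So M = m × MB = 2.85480 × 9045 = 25821.666 million.

25822 million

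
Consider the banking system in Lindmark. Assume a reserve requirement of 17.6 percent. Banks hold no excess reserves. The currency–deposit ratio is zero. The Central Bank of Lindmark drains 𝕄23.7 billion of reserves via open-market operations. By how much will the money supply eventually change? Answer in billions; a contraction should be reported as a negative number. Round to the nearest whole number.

The simple money multiplier is m = 1/rr = 1/0.176 ≈ 5.6818.
An open-market sale reduces the monetary base by 23.7 billion, so ΔM = m × ΔMB = 5.6818 × (−23.7) ≈ -134.6587 billion.

-135 billion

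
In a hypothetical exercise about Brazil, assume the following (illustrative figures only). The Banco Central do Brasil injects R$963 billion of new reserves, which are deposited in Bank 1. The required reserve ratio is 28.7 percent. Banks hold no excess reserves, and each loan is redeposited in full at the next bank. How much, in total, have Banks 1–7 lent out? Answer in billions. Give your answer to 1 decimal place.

Bank i lends (1 − rr)^i of the original deposit: Bank 1 lends 963·0.7130 = 686.6190, Bank 2 lends 963·0.7130² ≈ 489.5593, and so on.
Summing a geometric series: total = 963·[0.7130·(1 − 0.7130^7) / (1 − 0.7130)] ≈ 2168.2910 billion.

R$2168.3 billion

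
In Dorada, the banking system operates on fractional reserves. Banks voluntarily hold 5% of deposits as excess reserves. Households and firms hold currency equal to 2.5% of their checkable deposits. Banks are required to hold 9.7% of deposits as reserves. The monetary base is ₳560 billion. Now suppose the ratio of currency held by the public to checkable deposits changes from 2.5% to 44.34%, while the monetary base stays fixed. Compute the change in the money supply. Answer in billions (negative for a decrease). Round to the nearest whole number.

-1968 billion

Initially m₁ = (1 + 0.025) / (0.097 + 0.05 + 0.025) ≈ 5.9593, so M₁ = 5.9593 × 560 = 3337.208 billion.
After the change m₂ = (1 + 0.4434) / (0.097 + 0.05 + 0.4434) ≈ 2.4448, so M₂ = 2.4448 × 560 = 1369.088 billion.
ΔM = M₂ − M₁ = 1369.088 − 3337.208 = -1968.12 billion.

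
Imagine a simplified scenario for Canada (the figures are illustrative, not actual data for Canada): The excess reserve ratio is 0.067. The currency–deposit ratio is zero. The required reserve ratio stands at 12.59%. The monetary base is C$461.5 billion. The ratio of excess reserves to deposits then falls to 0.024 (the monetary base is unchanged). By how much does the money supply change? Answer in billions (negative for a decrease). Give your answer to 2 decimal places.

C$686.29 billion

Initially m₁ = 1 / (0.1259 + 0.067) ≈ 5.184033, so M₁ = 5.184033 × 461.5 ≈ 2392.4312 billion.
After the change m₂ = 1 / (0.1259 + 0.024) ≈ 6.671114, so M₂ = 6.671114 × 461.5 ≈ 3078.7191 billion.
ΔM = M₂ − M₁ = 3078.7191 − 2392.4312 = 686.2879 billion.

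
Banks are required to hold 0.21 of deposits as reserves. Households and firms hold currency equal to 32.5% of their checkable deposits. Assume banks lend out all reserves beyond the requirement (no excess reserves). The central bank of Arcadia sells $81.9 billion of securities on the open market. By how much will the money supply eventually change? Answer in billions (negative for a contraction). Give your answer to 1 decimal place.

The money multiplier is m = (1 + c) / (rr + c) = (1 + 0.325) / (0.21 + 0.325) ≈ 2.4766.
The sale removes 81.9 billion of base, so ΔM = m × ΔMB = 2.4766 × (−81.9) ≈ -202.8335 billion.

-202.8 billion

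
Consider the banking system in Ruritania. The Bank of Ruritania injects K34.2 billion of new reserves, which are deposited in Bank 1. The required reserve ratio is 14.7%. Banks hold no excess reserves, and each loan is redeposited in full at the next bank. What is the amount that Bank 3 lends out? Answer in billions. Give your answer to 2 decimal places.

Each bank lends a fraction (1 − rr) = 0.8530 of the deposit it receives, so Bank 3 receives 34.2·0.8530^2 and lends 34.2·0.8530^3 ≈ 21.2262 billion.

K21.23 billion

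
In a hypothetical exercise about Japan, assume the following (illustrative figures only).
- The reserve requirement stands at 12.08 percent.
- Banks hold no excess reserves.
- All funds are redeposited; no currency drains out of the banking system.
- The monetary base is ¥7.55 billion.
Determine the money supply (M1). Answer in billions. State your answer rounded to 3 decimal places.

With no currency drain or excess reserves, the money multiplier is m = 1/rr = 1/0.1208 ≈ 8.27815.
Money supply M = m × MB = 8.27815 × 7.55 ≈ 62.5 billion.

¥62.500 billion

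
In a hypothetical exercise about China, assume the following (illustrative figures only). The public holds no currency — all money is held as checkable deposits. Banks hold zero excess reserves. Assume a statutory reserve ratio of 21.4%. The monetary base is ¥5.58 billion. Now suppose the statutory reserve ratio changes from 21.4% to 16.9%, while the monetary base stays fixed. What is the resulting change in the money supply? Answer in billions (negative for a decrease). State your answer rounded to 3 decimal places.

Initially m₁ = 1 / (0.214) ≈ 4.67290, so M₁ = 4.67290 × 5.58 ≈ 26.0748 billion.
After the change m₂ = 1 / (0.169) ≈ 5.91716, so M₂ = 5.91716 × 5.58 ≈ 33.0178 billion.
ΔM = M₂ − M₁ = 33.0178 − 26.0748 = 6.943 billion.

¥6.943 billion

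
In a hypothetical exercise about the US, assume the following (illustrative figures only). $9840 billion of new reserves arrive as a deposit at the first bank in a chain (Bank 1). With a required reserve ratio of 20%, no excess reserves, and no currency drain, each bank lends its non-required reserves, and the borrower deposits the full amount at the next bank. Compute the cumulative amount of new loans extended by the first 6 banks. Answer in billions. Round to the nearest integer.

Bank i lends (1 − rr)^i of the original deposit: Bank 1 lends 9840·0.8000 = 7872.0000, Bank 2 lends 9840·0.8000² = 6297.6000, and so on.
Summing a geometric series: total = 9840·[0.8000·(1 − 0.8000^6) / (1 − 0.8000)] ≈ 29042.0122 billion.

$29042 billion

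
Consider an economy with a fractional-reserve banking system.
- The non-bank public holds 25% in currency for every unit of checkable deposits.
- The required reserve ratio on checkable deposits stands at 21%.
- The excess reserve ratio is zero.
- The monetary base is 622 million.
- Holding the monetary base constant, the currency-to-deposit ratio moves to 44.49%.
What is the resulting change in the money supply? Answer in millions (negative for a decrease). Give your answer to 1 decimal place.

-317.9 million

Initially m₁ = (1 + 0.25) / (0.21 + 0.25) ≈ 2.71739, so M₁ = 2.71739 × 622 ≈ 1690.2166 million.
After the change m₂ = (1 + 0.4449) / (0.21 + 0.4449) ≈ 2.20629, so M₂ = 2.20629 × 622 ≈ 1372.3124 million.
ΔM = M₂ − M₁ = 1372.3124 − 1690.2166 = -317.9042 million.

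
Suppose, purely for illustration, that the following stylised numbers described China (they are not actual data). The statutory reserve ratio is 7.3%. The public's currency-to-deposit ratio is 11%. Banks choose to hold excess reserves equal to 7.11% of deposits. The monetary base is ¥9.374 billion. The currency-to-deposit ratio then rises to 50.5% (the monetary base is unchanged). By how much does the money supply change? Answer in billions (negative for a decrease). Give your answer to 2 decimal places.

Initially m₁ = (1 + 0.11) / (0.073 + 0.0711 + 0.11) ≈ 4.3684, so M₁ = 4.3684 × 9.374 ≈ 40.9494 billion.
After the change m₂ = (1 + 0.505) / (0.073 + 0.0711 + 0.505) ≈ 2.3186, so M₂ = 2.3186 × 9.374 ≈ 21.7346 billion.
ΔM = M₂ − M₁ = 21.7346 − 40.9494 = -19.2148 billion.

-19.21 billion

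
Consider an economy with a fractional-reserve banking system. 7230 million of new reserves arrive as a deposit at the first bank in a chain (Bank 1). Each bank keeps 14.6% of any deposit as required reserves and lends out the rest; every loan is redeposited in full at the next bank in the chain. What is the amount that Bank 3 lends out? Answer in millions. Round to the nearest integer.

Each bank lends a fraction (1 − rr) = 0.8540 of the deposit it receives, so Bank 3 receives 7230·0.8540^2 and lends 7230·0.8540^3 ≈ 4503.1033 million.

4503 million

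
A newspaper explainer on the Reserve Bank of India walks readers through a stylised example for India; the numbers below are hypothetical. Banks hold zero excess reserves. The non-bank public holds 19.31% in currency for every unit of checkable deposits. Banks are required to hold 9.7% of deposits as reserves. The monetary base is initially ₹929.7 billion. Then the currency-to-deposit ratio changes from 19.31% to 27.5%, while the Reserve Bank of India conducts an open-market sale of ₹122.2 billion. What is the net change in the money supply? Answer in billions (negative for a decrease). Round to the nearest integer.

Before: m₁ = (1 + 0.1931) / (0.097 + 0.1931) ≈ 4.1127, MB₁ = 929.7, so M₁ = 4.1127 × 929.7 ≈ 3823.5772 billion.
After: m₂ = (1 + 0.275) / (0.097 + 0.275) ≈ 3.4274, MB₂ = 929.7 − 122.2 = 807.5, so M₂ = 3.4274 × 807.5 = 2767.6255 billion.
ΔM = M₂ − M₁ = 2767.6255 − 3823.5772 = -1055.9517 billion.

-1056 billion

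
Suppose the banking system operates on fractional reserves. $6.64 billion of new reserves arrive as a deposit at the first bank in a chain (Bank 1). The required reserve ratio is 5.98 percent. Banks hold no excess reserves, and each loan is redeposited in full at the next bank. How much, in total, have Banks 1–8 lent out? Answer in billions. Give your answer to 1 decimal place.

$40.7 billion

Bank i lends (1 − rr)^i of the original deposit: Bank 1 lends 6.64·0.9402 ≈ 6.2429, Bank 2 lends 6.64·0.9402² ≈ 5.8696, and so on.
Summing a geometric series: total = 6.64·[0.9402·(1 − 0.9402^8) / (1 − 0.9402)] ≈ 40.6514 billion.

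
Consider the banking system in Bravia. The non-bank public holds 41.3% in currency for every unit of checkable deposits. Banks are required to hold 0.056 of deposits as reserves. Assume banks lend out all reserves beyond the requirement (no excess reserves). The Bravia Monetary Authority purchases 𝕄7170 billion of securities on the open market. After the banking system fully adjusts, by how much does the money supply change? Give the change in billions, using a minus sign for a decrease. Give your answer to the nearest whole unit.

The money multiplier is m = (1 + c) / (rr + c) = (1 + 0.413) / (0.056 + 0.413) ≈ 3.01279.
The purchase adds 7170 billion of base, so ΔM = m × ΔMB = 3.01279 × (+7170) = 21601.7043 billion.

𝕄21602 billion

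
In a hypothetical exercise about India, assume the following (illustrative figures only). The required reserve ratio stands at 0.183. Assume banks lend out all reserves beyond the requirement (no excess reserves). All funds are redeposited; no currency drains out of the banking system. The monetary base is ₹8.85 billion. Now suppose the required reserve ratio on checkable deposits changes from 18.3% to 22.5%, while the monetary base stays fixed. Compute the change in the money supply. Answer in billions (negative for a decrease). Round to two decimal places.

-9.03 billion

Initially m₁ = 1 / (0.183) ≈ 5.4645, so M₁ = 5.4645 × 8.85 ≈ 48.3608 billion.
After the change m₂ = 1 / (0.225) ≈ 4.4444, so M₂ = 4.4444 × 8.85 ≈ 39.3329 billion.
ΔM = M₂ − M₁ = 39.3329 − 48.3608 = -9.0279 billion.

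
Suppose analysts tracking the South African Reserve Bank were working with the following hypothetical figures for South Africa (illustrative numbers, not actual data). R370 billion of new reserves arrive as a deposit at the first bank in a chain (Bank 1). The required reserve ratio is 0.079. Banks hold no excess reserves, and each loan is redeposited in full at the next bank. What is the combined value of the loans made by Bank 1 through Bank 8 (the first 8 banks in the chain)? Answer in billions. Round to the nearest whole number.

R2080 billion

Bank i lends (1 − rr)^i of the original deposit: Bank 1 lends 370·0.9210 = 340.7700, Bank 2 lends 370·0.9210² ≈ 313.8492, and so on.
Summing a geometric series: total = 370·[0.9210·(1 − 0.9210^8) / (1 − 0.9210)] ≈ 2080.4282 billion.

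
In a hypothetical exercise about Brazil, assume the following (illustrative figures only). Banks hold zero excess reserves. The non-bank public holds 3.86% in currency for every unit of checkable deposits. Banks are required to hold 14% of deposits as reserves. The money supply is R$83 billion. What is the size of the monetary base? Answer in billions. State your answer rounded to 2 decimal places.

The money multiplier is m = (1 + c) / (rr + c) = (1 + 0.0386) / (0.14 + 0.0386) ≈ 5.81523.
MB = M / m = 83 / 5.81523 ≈ 14.2729 billion.

R$14.27 billion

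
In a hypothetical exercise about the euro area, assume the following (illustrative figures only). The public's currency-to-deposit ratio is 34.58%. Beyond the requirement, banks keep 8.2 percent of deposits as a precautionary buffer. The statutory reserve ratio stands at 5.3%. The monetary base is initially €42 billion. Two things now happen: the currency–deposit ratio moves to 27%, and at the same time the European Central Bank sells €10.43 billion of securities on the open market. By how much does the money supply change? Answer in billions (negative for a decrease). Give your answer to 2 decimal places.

-18.56 billion

Before: m₁ = (1 + 0.3458) / (0.053 + 0.082 + 0.3458) ≈ 2.79908, MB₁ = 42, so M₁ = 2.79908 × 42 ≈ 117.5614 billion.
After: m₂ = (1 + 0.27) / (0.053 + 0.082 + 0.27) ≈ 3.13580, MB₂ = 42 − 10.43 = 31.57, so M₂ = 3.13580 × 31.57 ≈ 98.9972 billion.
ΔM = M₂ − M₁ = 98.9972 − 117.5614 = -18.5642 billion.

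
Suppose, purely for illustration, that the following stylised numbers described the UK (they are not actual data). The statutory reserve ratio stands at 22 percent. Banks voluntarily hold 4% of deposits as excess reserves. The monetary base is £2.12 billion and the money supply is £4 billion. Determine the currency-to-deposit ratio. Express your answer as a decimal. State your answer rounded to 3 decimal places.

0.574

Using m = M/MB = 4/2.12 ≈ 1.886792. From m = (1 + c)/(c + rr + e), rearranging gives 1 + c = m·(c + rr + e), so c·(1 − m) = m·(rr + e) − 1.
Hence c = [m·(rr + e) − 1]/(1 − m) = [1.886792 × (0.22 + 0.04) − 1] / (1 − 1.886792) ≈ 0.574469.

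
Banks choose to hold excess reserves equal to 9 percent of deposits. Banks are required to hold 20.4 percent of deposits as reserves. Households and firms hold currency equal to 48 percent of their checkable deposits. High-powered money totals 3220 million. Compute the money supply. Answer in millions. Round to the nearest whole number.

The money multiplier is m = (1 + c) / (rr + e + c) = (1 + 0.48) / (0.204 + 0.09 + 0.48) ≈ 1.91214.
So M = m × MB = 1.91214 × 3220 = 6157.0908 million.

6157 million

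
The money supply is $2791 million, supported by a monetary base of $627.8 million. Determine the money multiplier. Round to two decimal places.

4.45

The money multiplier is m = M / MB = 2791 / 627.8 ≈ 4.44568.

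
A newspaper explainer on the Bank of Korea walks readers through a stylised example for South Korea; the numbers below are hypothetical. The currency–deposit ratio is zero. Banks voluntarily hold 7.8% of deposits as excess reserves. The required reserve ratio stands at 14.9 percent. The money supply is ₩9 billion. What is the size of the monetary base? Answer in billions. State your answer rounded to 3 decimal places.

The money multiplier is m = 1 / (rr + e) = 1 / (0.149 + 0.078) ≈ 4.40529.
MB = M / m = 9 / 4.40529 ≈ 2.043 billion.

₩2.043 billion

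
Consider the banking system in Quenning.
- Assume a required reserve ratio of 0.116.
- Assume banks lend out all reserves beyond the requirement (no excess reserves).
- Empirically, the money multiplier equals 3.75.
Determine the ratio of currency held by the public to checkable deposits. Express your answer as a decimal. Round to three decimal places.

Using m = 3.75. From m = (1 + c)/(c + rr + e), rearranging gives 1 + c = m·(c + rr + e), so c·(1 − m) = m·(rr + e) − 1.
Hence c = [m·(rr + e) − 1]/(1 − m) = [3.75 × (0.116 + 0) − 1] / (1 − 3.75) ≈ 0.205455.

0.205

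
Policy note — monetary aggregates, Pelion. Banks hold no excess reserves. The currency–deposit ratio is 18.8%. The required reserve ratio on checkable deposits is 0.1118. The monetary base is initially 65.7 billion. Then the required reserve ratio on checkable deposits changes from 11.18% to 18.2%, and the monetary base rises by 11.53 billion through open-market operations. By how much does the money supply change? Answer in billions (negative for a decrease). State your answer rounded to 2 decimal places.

-12.37 billion

Before: m₁ = (1 + 0.188) / (0.1118 + 0.188) ≈ 3.96264, MB₁ = 65.7, so M₁ = 3.96264 × 65.7 ≈ 260.3454 billion.
After: m₂ = (1 + 0.188) / (0.182 + 0.188) ≈ 3.21081, MB₂ = 65.7 + 11.53 = 77.23, so M₂ = 3.21081 × 77.23 ≈ 247.9709 billion.
ΔM = M₂ − M₁ = 247.9709 − 260.3454 = -12.3745 billion.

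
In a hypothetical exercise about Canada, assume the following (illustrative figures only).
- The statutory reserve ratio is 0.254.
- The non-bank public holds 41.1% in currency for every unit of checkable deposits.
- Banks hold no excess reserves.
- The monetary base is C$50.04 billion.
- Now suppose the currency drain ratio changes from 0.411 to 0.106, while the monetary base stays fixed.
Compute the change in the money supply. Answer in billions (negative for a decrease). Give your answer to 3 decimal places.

Initially m₁ = (1 + 0.411) / (0.254 + 0.411) ≈ 2.121805, so M₁ = 2.121805 × 50.04 ≈ 106.1751 billion.
After the change m₂ = (1 + 0.106) / (0.254 + 0.106) ≈ 3.072222, so M₂ = 3.072222 × 50.04 ≈ 153.734 billion.
ΔM = M₂ − M₁ = 153.734 − 106.1751 = 47.5589 billion.

C$47.559 billion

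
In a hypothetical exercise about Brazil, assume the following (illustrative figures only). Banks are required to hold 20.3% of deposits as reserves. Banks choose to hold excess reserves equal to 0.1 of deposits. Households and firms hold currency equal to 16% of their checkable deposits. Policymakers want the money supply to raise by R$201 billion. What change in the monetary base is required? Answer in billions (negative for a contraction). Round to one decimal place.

R$80.2 billion

The money multiplier is m = (1 + c) / (rr + e + c) = (1 + 0.16) / (0.203 + 0.1 + 0.16) ≈ 2.50540.
ΔMB = ΔM / m = (+201) / 2.50540 ≈ 80.2267 billion.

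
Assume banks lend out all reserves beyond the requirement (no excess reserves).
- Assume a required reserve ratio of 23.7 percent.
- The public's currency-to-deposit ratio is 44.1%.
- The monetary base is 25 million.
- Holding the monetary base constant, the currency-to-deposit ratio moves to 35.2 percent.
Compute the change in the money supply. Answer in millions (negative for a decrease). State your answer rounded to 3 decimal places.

Initially m₁ = (1 + 0.441) / (0.237 + 0.441) ≈ 2.125369, so M₁ = 2.125369 × 25 ≈ 53.1342 million.
After the change m₂ = (1 + 0.352) / (0.237 + 0.352) ≈ 2.295416, so M₂ = 2.295416 × 25 = 57.3854 million.
ΔM = M₂ − M₁ = 57.3854 − 53.1342 = 4.2512 million.

4.251 million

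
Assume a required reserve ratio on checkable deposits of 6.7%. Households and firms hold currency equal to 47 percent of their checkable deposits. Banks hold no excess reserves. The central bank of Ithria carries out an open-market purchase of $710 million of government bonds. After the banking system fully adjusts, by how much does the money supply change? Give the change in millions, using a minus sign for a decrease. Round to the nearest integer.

$1944 million

The money multiplier is m = (1 + c) / (rr + c) = (1 + 0.47) / (0.067 + 0.47) ≈ 2.7374.
The purchase adds 710 million of base, so ΔM = m × ΔMB = 2.7374 × (+710) = 1943.554 million.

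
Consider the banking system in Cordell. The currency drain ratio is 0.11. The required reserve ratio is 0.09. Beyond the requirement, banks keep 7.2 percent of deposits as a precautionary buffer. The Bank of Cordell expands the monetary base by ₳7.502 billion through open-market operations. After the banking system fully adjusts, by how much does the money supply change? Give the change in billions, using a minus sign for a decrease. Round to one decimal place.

The money multiplier is m = (1 + c) / (rr + e + c) = (1 + 0.11) / (0.09 + 0.072 + 0.11) ≈ 4.0809.
The purchase adds 7.502 billion of base, so ΔM = m × ΔMB = 4.0809 × (+7.502) ≈ 30.6149 billion.

₳30.6 billion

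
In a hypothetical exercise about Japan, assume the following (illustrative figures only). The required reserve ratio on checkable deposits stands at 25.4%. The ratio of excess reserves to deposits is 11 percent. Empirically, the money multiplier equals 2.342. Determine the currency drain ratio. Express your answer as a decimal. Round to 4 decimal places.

0.1099

Using m = 2.342. From m = (1 + c)/(c + rr + e), rearranging gives 1 + c = m·(c + rr + e), so c·(1 − m) = m·(rr + e) − 1.
Hence c = [m·(rr + e) − 1]/(1 − m) = [2.342 × (0.254 + 0.11) − 1] / (1 − 2.342) ≈ 0.109920.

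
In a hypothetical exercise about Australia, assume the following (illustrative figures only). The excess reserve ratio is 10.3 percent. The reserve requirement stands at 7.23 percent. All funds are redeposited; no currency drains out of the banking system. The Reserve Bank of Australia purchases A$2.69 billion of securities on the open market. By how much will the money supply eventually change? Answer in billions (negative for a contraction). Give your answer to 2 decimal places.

A$15.35 billion

The money multiplier is m = 1 / (rr + e) = 1 / (0.0723 + 0.103) ≈ 5.7045.
The purchase adds 2.69 billion of base, so ΔM = m × ΔMB = 5.7045 × (+2.69) ≈ 15.3451 billion.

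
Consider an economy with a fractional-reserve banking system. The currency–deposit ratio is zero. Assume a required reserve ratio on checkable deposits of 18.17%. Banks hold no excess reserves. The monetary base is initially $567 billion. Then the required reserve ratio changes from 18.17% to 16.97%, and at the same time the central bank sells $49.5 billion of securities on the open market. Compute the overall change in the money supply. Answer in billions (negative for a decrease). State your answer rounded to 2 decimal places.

-71.03 billion

Before: m₁ = 1 / (0.1817) ≈ 5.503577, MB₁ = 567, so M₁ = 5.503577 × 567 ≈ 3120.5282 billion.
After: m₂ = 1 / (0.1697) ≈ 5.892752, MB₂ = 567 − 49.5 = 517.5, so M₂ = 5.892752 × 517.5 ≈ 3049.4992 billion.
ΔM = M₂ − M₁ = 3049.4992 − 3120.5282 = -71.029 billion.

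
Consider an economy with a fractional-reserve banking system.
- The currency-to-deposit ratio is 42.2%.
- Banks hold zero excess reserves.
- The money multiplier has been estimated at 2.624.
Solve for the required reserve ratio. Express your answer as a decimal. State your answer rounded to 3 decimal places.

0.120

Using m = 2.624. Since m = (1 + c)/(c + rr + e), the denominator satisfies c + rr + e = (1 + c)/m = (1 + 0.422) / 2.624 ≈ 0.541921.
With c = 0.422 and e = 0, the required reserve ratio is 0.541921 − 0.422 − 0 = 0.119921.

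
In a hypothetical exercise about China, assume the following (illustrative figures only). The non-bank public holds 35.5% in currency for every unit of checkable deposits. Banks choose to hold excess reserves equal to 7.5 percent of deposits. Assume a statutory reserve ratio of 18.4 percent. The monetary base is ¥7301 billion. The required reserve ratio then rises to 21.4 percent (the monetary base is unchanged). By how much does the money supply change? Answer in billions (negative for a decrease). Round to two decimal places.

Initially m₁ = (1 + 0.355) / (0.184 + 0.075 + 0.355) ≈ 2.2068404, so M₁ = 2.2068404 × 7301 ≈ 16112.1418 billion.
After the change m₂ = (1 + 0.355) / (0.214 + 0.075 + 0.355) ≈ 2.1040373, so M₂ = 2.1040373 × 7301 ≈ 15361.5763 billion.
ΔM = M₂ − M₁ = 15361.5763 − 16112.1418 = -750.5655 billion.

-750.57 billion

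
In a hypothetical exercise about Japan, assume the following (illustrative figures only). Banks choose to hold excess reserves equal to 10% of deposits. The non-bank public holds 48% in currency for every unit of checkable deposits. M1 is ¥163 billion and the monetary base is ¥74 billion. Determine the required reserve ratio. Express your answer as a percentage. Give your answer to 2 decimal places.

9.19%

Using m = M/MB = 163/74 ≈ 2.202703. Since m = (1 + c)/(c + rr + e), the denominator satisfies c + rr + e = (1 + c)/m = (1 + 0.48) / 2.202703 ≈ 0.671902.
With c = 0.48 and e = 0.1, the required reserve ratio is 0.671902 − 0.48 − 0.1 = 0.091902.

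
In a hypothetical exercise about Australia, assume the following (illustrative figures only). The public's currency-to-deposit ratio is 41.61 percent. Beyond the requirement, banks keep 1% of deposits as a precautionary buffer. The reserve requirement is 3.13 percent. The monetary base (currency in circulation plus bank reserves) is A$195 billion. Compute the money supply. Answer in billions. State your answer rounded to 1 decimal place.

The money multiplier is m = (1 + c) / (rr + e + c) = (1 + 0.4161) / (0.0313 + 0.01 + 0.4161) ≈ 3.09598.
So M = m × MB = 3.09598 × 195 = 603.7161 billion.

A$603.7 billion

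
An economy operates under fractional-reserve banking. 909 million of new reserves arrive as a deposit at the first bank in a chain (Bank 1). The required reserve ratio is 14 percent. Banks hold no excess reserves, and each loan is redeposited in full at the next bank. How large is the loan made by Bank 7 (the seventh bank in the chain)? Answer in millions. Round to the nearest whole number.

316 million

Each bank lends a fraction (1 − rr) = 0.8600 of the deposit it receives, so Bank 7 receives 909·0.8600^6 and lends 909·0.8600^7 ≈ 316.2664 million.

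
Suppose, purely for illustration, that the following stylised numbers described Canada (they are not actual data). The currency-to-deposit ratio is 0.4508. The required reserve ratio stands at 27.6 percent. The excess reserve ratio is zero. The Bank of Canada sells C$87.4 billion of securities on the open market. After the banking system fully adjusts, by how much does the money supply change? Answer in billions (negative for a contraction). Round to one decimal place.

-174.5 billion

The money multiplier is m = (1 + c) / (rr + c) = (1 + 0.4508) / (0.276 + 0.4508) ≈ 1.9961.
The sale removes 87.4 billion of base, so ΔM = m × ΔMB = 1.9961 × (−87.4) ≈ -174.4591 billion.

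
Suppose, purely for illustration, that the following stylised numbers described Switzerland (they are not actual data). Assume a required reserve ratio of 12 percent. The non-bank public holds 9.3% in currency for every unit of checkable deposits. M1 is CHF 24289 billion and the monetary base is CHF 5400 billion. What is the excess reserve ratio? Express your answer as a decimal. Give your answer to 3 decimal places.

Using m = M/MB = 24289/5400 ≈ 4.497963. Since m = (1 + c)/(c + rr + e), the denominator satisfies c + rr + e = (1 + c)/m = (1 + 0.093) / 4.497963 ≈ 0.242999.
With c = 0.093 and rr = 0.12, the excess reserve ratio is 0.242999 − 0.093 − 0.12 = 0.029999.

0.030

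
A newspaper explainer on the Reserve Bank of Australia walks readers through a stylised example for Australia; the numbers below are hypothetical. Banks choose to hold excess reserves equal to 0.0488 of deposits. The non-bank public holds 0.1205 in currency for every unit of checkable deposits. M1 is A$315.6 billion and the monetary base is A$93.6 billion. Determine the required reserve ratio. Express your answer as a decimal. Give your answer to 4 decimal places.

Using m = M/MB = 315.6/93.6 ≈ 3.371795. Since m = (1 + c)/(c + rr + e), the denominator satisfies c + rr + e = (1 + c)/m = (1 + 0.1205) / 3.371795 ≈ 0.332316.
With c = 0.1205 and e = 0.0488, the required reserve ratio is 0.332316 − 0.1205 − 0.0488 = 0.163016.

0.1630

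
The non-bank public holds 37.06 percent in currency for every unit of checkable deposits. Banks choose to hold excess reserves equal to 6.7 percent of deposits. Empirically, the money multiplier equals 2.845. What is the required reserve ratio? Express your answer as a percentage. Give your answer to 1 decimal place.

4.4%

Using m = 2.845. Since m = (1 + c)/(c + rr + e), the denominator satisfies c + rr + e = (1 + c)/m = (1 + 0.3706) / 2.845 ≈ 0.481757.
With c = 0.3706 and e = 0.067, the required reserve ratio is 0.481757 − 0.3706 − 0.067 = 0.044157.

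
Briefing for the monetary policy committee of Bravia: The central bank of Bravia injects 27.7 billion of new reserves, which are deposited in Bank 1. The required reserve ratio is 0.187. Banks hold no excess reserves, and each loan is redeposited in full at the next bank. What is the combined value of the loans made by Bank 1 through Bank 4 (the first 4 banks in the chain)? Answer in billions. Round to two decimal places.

Bank i lends (1 − rr)^i of the original deposit: Bank 1 lends 27.7·0.8130 = 22.5201, Bank 2 lends 27.7·0.8130² ≈ 18.3088, and so on.
Summing a geometric series: total = 27.7·[0.8130·(1 − 0.8130^4) / (1 − 0.8130)] ≈ 67.8156 billion.

67.82 billion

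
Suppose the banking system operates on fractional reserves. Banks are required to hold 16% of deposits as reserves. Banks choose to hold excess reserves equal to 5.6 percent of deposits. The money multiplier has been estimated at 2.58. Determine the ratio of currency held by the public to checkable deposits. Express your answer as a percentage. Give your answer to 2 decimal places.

Using m = 2.58. From m = (1 + c)/(c + rr + e), rearranging gives 1 + c = m·(c + rr + e), so c·(1 − m) = m·(rr + e) − 1.
Hence c = [m·(rr + e) − 1]/(1 − m) = [2.58 × (0.16 + 0.056) − 1] / (1 − 2.58) ≈ 0.280203.

28.02%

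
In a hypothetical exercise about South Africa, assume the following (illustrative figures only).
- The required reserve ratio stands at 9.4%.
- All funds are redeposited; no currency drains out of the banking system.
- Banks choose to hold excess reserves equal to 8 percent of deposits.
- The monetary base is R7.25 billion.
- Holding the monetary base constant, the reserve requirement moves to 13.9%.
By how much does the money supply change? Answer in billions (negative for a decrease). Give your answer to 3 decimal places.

Initially m₁ = 1 / (0.094 + 0.08) ≈ 5.74713, so M₁ = 5.74713 × 7.25 ≈ 41.6667 billion.
After the change m₂ = 1 / (0.139 + 0.08) ≈ 4.56621, so M₂ = 4.56621 × 7.25 ≈ 33.105 billion.
ΔM = M₂ − M₁ = 33.105 − 41.6667 = -8.5617 billion.

-8.562 billion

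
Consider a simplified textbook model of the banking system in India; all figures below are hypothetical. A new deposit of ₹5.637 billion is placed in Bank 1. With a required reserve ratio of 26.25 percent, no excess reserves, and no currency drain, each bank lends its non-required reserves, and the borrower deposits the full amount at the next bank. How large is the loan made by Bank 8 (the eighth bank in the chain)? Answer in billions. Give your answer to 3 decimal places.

Each bank lends a fraction (1 − rr) = 0.7375 of the deposit it receives, so Bank 8 receives 5.637·0.7375^7 and lends 5.637·0.7375^8 ≈ 0.4933 billion.

₹0.493 billion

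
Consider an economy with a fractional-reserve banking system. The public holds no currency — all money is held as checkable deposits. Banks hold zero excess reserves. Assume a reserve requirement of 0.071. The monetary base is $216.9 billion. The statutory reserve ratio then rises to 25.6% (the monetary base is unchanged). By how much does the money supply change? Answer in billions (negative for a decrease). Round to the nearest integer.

Initially m₁ = 1 / (0.071) ≈ 14.0845, so M₁ = 14.0845 × 216.9 ≈ 3054.928 billion.
After the change m₂ = 1 / (0.256) ≈ 3.9062, so M₂ = 3.9062 × 216.9 ≈ 847.2548 billion.
ΔM = M₂ − M₁ = 847.2548 − 3054.928 = -2207.6732 billion.

-2208 billion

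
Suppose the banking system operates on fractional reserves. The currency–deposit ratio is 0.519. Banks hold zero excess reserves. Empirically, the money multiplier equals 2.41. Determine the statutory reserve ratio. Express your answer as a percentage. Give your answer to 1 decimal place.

Using m = 2.41. Since m = (1 + c)/(c + rr + e), the denominator satisfies c + rr + e = (1 + c)/m = (1 + 0.519) / 2.41 ≈ 0.630290.
With c = 0.519 and e = 0, the statutory reserve ratio is 0.630290 − 0.519 − 0 = 0.11129.

11.1%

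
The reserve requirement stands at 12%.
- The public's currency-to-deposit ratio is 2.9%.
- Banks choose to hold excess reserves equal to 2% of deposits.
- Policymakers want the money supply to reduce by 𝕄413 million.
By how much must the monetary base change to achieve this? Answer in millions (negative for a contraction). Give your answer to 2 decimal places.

The money multiplier is m = (1 + c) / (rr + e + c) = (1 + 0.029) / (0.12 + 0.02 + 0.029) ≈ 6.088757.
ΔMB = ΔM / m = (−413) / 6.088757 ≈ -67.8299 million.

-67.83 million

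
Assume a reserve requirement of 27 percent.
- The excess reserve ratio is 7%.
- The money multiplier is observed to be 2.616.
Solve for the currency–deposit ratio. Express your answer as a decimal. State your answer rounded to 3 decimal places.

0.068

Using m = 2.616. From m = (1 + c)/(c + rr + e), rearranging gives 1 + c = m·(c + rr + e), so c·(1 − m) = m·(rr + e) − 1.
Hence c = [m·(rr + e) − 1]/(1 − m) = [2.616 × (0.27 + 0.07) − 1] / (1 − 2.616) ≈ 0.068416.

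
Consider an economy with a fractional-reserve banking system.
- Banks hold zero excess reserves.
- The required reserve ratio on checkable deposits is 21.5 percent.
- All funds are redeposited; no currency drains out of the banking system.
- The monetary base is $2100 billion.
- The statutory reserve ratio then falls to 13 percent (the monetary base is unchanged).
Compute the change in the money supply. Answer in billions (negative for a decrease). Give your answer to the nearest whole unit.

$6386 billion

Initially m₁ = 1 / (0.215) ≈ 4.65116, so M₁ = 4.65116 × 2100 = 9767.436 billion.
After the change m₂ = 1 / (0.13) ≈ 7.69231, so M₂ = 7.69231 × 2100 = 16153.851 billion.
ΔM = M₂ − M₁ = 16153.851 − 9767.436 = 6386.415 billion.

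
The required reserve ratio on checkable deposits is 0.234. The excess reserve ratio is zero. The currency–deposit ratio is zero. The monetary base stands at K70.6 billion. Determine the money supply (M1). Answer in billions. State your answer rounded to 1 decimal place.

K301.7 billion

With no currency drain or excess reserves, the money multiplier is m = 1/rr = 1/0.234 ≈ 4.2735.
Money supply M = m × MB = 4.2735 × 70.6 = 301.7091 billion.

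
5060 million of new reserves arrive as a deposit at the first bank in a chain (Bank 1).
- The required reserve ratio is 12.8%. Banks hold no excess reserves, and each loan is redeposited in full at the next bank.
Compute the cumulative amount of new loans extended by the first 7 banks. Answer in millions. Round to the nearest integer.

21256 million

Bank i lends (1 − rr)^i of the original deposit: Bank 1 lends 5060·0.8720 = 4412.3200, Bank 2 lends 5060·0.8720² ≈ 3847.5430, and so on.
Summing a geometric series: total = 5060·[0.8720·(1 − 0.8720^7) / (1 − 0.8720)] ≈ 21256.0900 million.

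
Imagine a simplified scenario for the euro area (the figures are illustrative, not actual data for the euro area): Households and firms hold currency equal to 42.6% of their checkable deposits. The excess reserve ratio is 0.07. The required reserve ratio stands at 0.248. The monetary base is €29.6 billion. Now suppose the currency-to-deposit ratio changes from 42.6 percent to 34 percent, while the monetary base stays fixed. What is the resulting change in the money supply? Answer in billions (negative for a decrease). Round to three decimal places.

€3.546 billion

Initially m₁ = (1 + 0.426) / (0.248 + 0.07 + 0.426) ≈ 1.916667, so M₁ = 1.916667 × 29.6 ≈ 56.7333 billion.
After the change m₂ = (1 + 0.34) / (0.248 + 0.07 + 0.34) ≈ 2.036474, so M₂ = 2.036474 × 29.6 ≈ 60.2796 billion.
ΔM = M₂ − M₁ = 60.2796 − 56.7333 = 3.5463 billion.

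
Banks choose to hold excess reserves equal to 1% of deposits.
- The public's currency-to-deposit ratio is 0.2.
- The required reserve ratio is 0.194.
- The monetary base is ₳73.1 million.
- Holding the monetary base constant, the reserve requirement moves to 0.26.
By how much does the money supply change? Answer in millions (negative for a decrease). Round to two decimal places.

Initially m₁ = (1 + 0.2) / (0.194 + 0.01 + 0.2) ≈ 2.97030, so M₁ = 2.97030 × 73.1 ≈ 217.1289 million.
After the change m₂ = (1 + 0.2) / (0.26 + 0.01 + 0.2) ≈ 2.55319, so M₂ = 2.55319 × 73.1 ≈ 186.6382 million.
ΔM = M₂ − M₁ = 186.6382 − 217.1289 = -30.4907 million.

-30.49 million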